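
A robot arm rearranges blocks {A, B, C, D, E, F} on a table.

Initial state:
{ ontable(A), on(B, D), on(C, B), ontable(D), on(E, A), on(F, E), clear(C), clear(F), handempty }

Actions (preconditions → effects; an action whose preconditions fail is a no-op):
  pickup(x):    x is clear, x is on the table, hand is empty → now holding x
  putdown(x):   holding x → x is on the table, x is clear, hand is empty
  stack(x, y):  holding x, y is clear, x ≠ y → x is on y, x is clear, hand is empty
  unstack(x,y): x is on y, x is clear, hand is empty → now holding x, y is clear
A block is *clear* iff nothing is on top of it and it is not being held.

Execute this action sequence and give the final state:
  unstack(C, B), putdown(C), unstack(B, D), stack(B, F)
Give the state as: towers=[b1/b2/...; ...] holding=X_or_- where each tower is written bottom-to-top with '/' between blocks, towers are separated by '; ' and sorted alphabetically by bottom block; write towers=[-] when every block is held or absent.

towers=[A/E/F/B; C; D] holding=-

step 1 (unstack(C, B)): towers=[A/E/F; D/B] holding=C
step 2 (putdown(C)): towers=[A/E/F; C; D/B] holding=-
step 3 (unstack(B, D)): towers=[A/E/F; C; D] holding=B
step 4 (stack(B, F)): towers=[A/E/F/B; C; D] holding=-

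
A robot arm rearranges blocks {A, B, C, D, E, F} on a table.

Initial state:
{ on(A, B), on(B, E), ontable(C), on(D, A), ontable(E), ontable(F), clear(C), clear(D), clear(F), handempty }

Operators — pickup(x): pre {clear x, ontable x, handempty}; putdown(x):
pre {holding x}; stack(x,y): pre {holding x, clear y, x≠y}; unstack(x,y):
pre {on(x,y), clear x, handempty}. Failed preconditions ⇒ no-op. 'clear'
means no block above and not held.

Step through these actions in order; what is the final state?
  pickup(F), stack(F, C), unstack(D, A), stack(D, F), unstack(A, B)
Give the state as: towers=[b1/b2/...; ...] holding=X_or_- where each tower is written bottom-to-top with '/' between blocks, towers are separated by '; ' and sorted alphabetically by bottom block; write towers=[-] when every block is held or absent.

towers=[C/F/D; E/B] holding=A

step 1 (pickup(F)): towers=[C; E/B/A/D] holding=F
step 2 (stack(F, C)): towers=[C/F; E/B/A/D] holding=-
step 3 (unstack(D, A)): towers=[C/F; E/B/A] holding=D
step 4 (stack(D, F)): towers=[C/F/D; E/B/A] holding=-
step 5 (unstack(A, B)): towers=[C/F/D; E/B] holding=A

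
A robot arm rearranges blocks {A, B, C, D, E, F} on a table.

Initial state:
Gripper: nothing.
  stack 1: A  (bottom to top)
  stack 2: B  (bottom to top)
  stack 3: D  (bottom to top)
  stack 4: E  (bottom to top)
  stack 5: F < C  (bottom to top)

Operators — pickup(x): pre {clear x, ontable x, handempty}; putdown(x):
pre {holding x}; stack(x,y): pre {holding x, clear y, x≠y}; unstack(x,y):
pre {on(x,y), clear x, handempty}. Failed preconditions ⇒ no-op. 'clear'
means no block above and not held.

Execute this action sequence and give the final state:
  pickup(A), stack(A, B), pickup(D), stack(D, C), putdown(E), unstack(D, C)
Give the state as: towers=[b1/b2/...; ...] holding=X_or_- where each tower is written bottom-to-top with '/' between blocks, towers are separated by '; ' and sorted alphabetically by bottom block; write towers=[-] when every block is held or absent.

step 1 (pickup(A)): towers=[B; D; E; F/C] holding=A
step 2 (stack(A, B)): towers=[B/A; D; E; F/C] holding=-
step 3 (pickup(D)): towers=[B/A; E; F/C] holding=D
step 4 (stack(D, C)): towers=[B/A; E; F/C/D] holding=-
step 5 (putdown(E)) [no-op]: towers=[B/A; E; F/C/D] holding=-
step 6 (unstack(D, C)): towers=[B/A; E; F/C] holding=D

towers=[B/A; E; F/C] holding=D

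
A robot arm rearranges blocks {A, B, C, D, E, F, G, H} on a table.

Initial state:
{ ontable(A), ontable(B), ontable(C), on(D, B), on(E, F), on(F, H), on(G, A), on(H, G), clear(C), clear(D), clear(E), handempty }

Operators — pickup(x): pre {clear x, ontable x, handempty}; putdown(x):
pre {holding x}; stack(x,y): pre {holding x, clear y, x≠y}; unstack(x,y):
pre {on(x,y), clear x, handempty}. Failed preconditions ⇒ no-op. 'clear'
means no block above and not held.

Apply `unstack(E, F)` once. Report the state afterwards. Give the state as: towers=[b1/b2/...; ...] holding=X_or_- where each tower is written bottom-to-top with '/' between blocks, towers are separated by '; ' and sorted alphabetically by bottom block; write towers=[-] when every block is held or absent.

before: towers=[A/G/H/F/E; B/D; C] holding=-
pre[unstack(E, F)]: on(E,F) ok, clear(E) ok, handempty ok
all met → apply unstack(E, F)
after:  towers=[A/G/H/F; B/D; C] holding=E

towers=[A/G/H/F; B/D; C] holding=E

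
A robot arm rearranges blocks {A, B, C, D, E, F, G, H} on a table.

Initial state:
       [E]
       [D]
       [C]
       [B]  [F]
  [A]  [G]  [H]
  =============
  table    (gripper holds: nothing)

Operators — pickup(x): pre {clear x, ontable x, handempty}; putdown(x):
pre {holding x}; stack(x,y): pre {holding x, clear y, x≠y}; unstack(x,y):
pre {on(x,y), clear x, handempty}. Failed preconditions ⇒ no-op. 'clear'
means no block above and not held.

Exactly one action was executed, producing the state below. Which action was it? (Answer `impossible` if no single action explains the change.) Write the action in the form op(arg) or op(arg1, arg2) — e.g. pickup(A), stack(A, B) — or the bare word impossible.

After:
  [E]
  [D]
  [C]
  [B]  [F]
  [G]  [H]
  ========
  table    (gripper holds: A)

target: towers=[G/B/C/D/E; H/F] holding=A
         pickup(A) → towers=[G/B/C/D/E; H/F] holding=A  ← match
     unstack(E, D) → towers=[A; G/B/C/D; H/F] holding=E
     unstack(F, H) → towers=[A; G/B/C/D/E; H] holding=F

pickup(A)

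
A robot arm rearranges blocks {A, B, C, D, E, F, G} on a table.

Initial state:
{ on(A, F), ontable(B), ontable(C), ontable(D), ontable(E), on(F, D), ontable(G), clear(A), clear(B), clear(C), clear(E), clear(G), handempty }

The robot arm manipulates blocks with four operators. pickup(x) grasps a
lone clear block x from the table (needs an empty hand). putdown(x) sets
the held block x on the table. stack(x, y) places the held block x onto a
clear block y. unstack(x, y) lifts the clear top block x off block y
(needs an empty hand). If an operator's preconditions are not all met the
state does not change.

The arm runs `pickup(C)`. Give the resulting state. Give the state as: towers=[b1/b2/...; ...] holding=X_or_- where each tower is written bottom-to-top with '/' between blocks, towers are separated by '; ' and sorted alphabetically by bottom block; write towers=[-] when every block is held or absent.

before: towers=[B; C; D/F/A; E; G] holding=-
pre[pickup(C)]: clear(C) yes, ontable(C) yes, handempty yes
all met → apply pickup(C)
after:  towers=[B; D/F/A; E; G] holding=C

towers=[B; D/F/A; E; G] holding=C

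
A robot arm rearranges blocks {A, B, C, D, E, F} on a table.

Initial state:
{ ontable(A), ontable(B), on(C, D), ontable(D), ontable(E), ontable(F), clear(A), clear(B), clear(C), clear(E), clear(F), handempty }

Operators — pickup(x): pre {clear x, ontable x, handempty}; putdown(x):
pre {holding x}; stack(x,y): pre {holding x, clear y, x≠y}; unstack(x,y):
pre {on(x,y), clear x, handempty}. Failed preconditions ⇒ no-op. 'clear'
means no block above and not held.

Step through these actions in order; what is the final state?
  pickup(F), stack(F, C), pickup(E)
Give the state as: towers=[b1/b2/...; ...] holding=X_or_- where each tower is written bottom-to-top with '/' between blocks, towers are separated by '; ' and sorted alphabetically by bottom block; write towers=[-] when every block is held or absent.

step 1 (pickup(F)): towers=[A; B; D/C; E] holding=F
step 2 (stack(F, C)): towers=[A; B; D/C/F; E] holding=-
step 3 (pickup(E)): towers=[A; B; D/C/F] holding=E

towers=[A; B; D/C/F] holding=E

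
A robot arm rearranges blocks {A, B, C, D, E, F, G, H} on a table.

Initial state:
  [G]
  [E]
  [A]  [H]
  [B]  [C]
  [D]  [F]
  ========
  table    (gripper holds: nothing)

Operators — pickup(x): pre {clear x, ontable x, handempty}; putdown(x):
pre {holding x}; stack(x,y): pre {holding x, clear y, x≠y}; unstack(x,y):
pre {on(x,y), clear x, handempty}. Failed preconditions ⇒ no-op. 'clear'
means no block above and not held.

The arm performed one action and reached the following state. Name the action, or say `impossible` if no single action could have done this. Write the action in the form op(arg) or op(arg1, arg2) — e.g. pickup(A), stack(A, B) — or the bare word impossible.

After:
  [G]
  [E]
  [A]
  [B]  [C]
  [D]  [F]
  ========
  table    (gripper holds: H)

target: towers=[D/B/A/E/G; F/C] holding=H
     unstack(G, E) → towers=[D/B/A/E; F/C/H] holding=G
     unstack(H, C) → towers=[D/B/A/E/G; F/C] holding=H  ← match

unstack(H, C)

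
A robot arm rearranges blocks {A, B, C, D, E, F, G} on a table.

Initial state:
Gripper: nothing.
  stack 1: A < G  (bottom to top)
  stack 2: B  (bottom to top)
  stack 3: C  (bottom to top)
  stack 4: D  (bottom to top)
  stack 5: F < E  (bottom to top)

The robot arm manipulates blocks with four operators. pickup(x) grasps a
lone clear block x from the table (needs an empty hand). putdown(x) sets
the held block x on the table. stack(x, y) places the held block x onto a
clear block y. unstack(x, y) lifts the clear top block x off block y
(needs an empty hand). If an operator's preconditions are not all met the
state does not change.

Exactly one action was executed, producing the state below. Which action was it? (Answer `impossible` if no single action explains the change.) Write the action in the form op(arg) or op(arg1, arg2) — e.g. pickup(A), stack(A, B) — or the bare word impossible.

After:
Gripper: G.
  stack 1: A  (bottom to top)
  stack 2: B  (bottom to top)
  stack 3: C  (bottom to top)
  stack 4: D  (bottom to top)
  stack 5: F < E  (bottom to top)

unstack(G, A)

target: towers=[A; B; C; D; F/E] holding=G
         pickup(B) → towers=[A/G; C; D; F/E] holding=B
     unstack(G, A) → towers=[A; B; C; D; F/E] holding=G  ← match
         pickup(D) → towers=[A/G; B; C; F/E] holding=D
     unstack(E, F) → towers=[A/G; B; C; D; F] holding=E
         pickup(C) → towers=[A/G; B; D; F/E] holding=C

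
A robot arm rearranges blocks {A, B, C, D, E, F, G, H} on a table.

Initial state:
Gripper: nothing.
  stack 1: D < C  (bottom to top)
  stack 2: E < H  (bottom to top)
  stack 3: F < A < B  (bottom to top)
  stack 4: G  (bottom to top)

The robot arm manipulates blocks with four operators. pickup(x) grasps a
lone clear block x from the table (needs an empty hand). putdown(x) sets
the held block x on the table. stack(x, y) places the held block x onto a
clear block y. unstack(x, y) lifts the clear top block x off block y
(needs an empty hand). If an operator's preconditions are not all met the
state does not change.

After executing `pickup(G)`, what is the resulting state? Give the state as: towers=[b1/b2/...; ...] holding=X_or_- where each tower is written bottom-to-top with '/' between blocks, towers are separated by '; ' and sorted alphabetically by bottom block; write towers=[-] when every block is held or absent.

before: towers=[D/C; E/H; F/A/B; G] holding=-
pre[pickup(G)]: clear(G) ok, ontable(G) ok, handempty ok
all met → apply pickup(G)
after:  towers=[D/C; E/H; F/A/B] holding=G

towers=[D/C; E/H; F/A/B] holding=G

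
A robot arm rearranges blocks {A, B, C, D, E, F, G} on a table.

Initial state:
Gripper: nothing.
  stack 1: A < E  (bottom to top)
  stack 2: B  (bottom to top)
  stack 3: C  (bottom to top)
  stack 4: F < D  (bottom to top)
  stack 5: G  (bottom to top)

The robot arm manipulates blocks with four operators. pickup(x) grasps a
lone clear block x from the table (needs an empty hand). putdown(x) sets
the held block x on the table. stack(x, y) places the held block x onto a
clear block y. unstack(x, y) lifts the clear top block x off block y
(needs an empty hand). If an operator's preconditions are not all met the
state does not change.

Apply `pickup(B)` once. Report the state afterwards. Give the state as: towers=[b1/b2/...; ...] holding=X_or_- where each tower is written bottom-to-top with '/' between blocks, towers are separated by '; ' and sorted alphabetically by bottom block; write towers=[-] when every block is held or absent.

towers=[A/E; C; F/D; G] holding=B

before: towers=[A/E; B; C; F/D; G] holding=-
pre[pickup(B)]: clear(B) yes, ontable(B) yes, handempty yes
all met → apply pickup(B)
after:  towers=[A/E; C; F/D; G] holding=B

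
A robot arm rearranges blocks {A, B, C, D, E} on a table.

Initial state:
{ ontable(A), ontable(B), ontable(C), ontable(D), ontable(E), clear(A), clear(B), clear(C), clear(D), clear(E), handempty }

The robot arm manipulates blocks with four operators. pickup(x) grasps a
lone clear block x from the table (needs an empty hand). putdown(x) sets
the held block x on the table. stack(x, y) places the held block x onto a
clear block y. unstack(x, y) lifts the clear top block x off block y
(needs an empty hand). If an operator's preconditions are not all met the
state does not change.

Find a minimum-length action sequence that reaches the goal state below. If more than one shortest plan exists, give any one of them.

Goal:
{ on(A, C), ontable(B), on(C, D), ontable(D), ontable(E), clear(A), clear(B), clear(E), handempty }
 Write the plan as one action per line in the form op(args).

pickup(C)
stack(C, D)
pickup(A)
stack(A, C)

step 1 (pickup(C)): towers=[A; B; D; E] holding=C
step 2 (stack(C, D)): towers=[A; B; D/C; E] holding=-
step 3 (pickup(A)): towers=[B; D/C; E] holding=A
step 4 (stack(A, C)): towers=[B; D/C/A; E] holding=-
goal check: towers=[B; D/C/A; E] holding=- — reached (length 4, optimal by BFS)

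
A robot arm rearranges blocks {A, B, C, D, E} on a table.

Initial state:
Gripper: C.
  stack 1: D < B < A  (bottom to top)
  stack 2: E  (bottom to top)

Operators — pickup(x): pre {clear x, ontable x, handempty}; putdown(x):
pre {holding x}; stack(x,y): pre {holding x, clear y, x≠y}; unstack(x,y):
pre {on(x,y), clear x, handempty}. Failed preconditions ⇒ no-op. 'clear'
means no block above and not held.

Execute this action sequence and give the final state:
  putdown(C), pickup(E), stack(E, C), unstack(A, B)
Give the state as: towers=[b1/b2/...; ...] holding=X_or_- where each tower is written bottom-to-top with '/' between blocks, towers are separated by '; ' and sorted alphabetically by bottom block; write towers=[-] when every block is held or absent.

step 1 (putdown(C)): towers=[C; D/B/A; E] holding=-
step 2 (pickup(E)): towers=[C; D/B/A] holding=E
step 3 (stack(E, C)): towers=[C/E; D/B/A] holding=-
step 4 (unstack(A, B)): towers=[C/E; D/B] holding=A

towers=[C/E; D/B] holding=A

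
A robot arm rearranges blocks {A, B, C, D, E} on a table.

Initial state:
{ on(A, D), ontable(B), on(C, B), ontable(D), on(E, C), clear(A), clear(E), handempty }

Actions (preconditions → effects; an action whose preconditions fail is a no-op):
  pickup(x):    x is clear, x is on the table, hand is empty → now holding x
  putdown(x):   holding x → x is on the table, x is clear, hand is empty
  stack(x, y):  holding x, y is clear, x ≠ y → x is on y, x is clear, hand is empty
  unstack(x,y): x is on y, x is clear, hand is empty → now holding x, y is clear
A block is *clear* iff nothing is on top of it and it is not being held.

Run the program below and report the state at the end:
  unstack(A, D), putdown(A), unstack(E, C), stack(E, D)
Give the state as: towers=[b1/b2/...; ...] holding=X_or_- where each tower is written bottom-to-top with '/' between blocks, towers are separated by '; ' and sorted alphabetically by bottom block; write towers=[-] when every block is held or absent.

towers=[A; B/C; D/E] holding=-

step 1 (unstack(A, D)): towers=[B/C/E; D] holding=A
step 2 (putdown(A)): towers=[A; B/C/E; D] holding=-
step 3 (unstack(E, C)): towers=[A; B/C; D] holding=E
step 4 (stack(E, D)): towers=[A; B/C; D/E] holding=-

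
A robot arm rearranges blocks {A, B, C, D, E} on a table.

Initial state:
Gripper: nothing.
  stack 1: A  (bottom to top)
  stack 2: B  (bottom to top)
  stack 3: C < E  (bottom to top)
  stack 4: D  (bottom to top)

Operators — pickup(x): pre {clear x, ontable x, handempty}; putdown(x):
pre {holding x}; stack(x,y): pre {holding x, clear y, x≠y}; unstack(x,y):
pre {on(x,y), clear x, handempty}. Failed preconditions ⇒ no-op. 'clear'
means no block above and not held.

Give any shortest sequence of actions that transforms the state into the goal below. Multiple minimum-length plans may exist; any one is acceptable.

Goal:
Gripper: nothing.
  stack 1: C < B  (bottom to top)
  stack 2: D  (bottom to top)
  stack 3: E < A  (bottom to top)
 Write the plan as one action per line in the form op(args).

unstack(E, C)
putdown(E)
pickup(B)
stack(B, C)
pickup(A)
stack(A, E)

step 1 (unstack(E, C)): towers=[A; B; C; D] holding=E
step 2 (putdown(E)): towers=[A; B; C; D; E] holding=-
step 3 (pickup(B)): towers=[A; C; D; E] holding=B
step 4 (stack(B, C)): towers=[A; C/B; D; E] holding=-
step 5 (pickup(A)): towers=[C/B; D; E] holding=A
step 6 (stack(A, E)): towers=[C/B; D; E/A] holding=-
goal check: towers=[C/B; D; E/A] holding=- — reached (length 6, optimal by BFS)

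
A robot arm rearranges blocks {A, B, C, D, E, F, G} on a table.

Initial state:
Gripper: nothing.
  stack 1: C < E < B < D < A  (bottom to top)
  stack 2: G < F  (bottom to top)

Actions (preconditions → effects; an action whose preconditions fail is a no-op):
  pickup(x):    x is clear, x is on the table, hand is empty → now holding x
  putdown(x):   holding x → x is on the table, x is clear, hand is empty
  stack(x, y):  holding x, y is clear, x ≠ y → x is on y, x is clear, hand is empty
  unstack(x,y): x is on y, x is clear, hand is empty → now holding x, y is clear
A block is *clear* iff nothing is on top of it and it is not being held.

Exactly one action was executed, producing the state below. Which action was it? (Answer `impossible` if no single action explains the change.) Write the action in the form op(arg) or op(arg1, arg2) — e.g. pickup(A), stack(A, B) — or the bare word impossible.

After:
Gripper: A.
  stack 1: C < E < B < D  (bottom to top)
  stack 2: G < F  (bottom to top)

unstack(A, D)

target: towers=[C/E/B/D; G/F] holding=A
     unstack(F, G) → towers=[C/E/B/D/A; G] holding=F
     unstack(A, D) → towers=[C/E/B/D; G/F] holding=A  ← match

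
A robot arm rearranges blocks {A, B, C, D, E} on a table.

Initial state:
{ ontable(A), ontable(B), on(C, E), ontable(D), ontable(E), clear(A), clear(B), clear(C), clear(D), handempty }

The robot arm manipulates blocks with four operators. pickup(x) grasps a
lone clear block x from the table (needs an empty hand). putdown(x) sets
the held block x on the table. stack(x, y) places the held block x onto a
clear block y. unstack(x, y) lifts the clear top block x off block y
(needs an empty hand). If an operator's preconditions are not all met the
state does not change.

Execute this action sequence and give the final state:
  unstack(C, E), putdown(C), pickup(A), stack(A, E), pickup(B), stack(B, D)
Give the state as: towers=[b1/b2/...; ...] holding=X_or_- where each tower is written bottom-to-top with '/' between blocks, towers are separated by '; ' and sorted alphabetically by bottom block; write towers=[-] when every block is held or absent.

step 1 (unstack(C, E)): towers=[A; B; D; E] holding=C
step 2 (putdown(C)): towers=[A; B; C; D; E] holding=-
step 3 (pickup(A)): towers=[B; C; D; E] holding=A
step 4 (stack(A, E)): towers=[B; C; D; E/A] holding=-
step 5 (pickup(B)): towers=[C; D; E/A] holding=B
step 6 (stack(B, D)): towers=[C; D/B; E/A] holding=-

towers=[C; D/B; E/A] holding=-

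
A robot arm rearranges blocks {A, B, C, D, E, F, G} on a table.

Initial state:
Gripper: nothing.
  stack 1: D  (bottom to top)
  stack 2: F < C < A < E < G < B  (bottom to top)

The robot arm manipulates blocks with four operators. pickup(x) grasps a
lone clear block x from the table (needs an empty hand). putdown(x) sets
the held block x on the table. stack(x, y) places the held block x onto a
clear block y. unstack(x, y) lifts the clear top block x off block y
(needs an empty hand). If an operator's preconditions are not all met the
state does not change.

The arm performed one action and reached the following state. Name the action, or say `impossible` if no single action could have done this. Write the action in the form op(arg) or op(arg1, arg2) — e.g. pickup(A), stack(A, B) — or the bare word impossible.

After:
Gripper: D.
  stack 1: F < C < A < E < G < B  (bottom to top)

target: towers=[F/C/A/E/G/B] holding=D
     unstack(B, G) → towers=[D; F/C/A/E/G] holding=B
         pickup(D) → towers=[F/C/A/E/G/B] holding=D  ← match

pickup(D)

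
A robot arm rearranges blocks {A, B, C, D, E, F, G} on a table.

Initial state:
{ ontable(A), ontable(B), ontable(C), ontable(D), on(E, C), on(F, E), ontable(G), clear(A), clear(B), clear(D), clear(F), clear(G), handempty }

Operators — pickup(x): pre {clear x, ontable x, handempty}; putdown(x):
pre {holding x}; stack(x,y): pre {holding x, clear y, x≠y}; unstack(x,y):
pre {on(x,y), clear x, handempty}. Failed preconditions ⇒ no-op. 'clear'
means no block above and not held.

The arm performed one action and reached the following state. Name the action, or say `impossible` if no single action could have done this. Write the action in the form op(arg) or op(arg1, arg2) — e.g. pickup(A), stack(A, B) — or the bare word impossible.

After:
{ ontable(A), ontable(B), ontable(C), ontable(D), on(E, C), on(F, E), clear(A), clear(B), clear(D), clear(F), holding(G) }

target: towers=[A; B; C/E/F; D] holding=G
         pickup(B) → towers=[A; C/E/F; D; G] holding=B
     unstack(F, E) → towers=[A; B; C/E; D; G] holding=F
         pickup(G) → towers=[A; B; C/E/F; D] holding=G  ← match
         pickup(D) → towers=[A; B; C/E/F; G] holding=D
         pickup(A) → towers=[B; C/E/F; D; G] holding=A

pickup(G)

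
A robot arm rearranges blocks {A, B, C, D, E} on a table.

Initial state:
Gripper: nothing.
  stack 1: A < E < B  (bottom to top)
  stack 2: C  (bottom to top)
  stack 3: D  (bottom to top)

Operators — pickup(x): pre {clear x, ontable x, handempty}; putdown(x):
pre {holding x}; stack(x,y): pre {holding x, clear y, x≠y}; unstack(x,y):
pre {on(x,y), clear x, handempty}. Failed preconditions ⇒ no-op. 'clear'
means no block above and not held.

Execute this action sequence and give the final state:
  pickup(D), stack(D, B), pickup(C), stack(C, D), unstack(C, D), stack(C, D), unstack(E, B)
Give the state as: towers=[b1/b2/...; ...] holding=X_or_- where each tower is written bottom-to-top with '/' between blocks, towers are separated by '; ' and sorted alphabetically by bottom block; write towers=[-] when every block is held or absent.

step 1 (pickup(D)): towers=[A/E/B; C] holding=D
step 2 (stack(D, B)): towers=[A/E/B/D; C] holding=-
step 3 (pickup(C)): towers=[A/E/B/D] holding=C
step 4 (stack(C, D)): towers=[A/E/B/D/C] holding=-
step 5 (unstack(C, D)): towers=[A/E/B/D] holding=C
step 6 (stack(C, D)): towers=[A/E/B/D/C] holding=-
step 7 (unstack(E, B)) [no-op]: towers=[A/E/B/D/C] holding=-

towers=[A/E/B/D/C] holding=-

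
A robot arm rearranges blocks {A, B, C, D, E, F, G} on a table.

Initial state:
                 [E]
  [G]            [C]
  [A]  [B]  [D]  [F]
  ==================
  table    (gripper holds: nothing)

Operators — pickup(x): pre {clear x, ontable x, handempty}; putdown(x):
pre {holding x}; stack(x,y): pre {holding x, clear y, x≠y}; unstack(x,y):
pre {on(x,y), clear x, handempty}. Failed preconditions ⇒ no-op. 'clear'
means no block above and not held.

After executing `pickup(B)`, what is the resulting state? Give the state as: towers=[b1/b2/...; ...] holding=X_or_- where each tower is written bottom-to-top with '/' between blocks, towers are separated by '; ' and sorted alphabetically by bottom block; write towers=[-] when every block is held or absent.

towers=[A/G; D; F/C/E] holding=B

before: towers=[A/G; B; D; F/C/E] holding=-
pre[pickup(B)]: clear(B) ✓, ontable(B) ✓, handempty ✓
all met → apply pickup(B)
after:  towers=[A/G; D; F/C/E] holding=B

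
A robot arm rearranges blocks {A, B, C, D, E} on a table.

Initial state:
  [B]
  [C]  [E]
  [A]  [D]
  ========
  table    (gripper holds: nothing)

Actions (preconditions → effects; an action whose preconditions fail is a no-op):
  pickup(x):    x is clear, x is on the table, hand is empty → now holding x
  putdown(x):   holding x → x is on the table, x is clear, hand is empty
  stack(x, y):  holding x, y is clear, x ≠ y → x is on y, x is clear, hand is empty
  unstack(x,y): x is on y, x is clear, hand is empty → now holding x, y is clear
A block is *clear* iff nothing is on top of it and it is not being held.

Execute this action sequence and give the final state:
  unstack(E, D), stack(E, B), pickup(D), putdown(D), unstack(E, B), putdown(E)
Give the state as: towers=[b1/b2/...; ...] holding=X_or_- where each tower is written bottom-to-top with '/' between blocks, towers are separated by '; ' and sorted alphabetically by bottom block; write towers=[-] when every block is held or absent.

towers=[A/C/B; D; E] holding=-

step 1 (unstack(E, D)): towers=[A/C/B; D] holding=E
step 2 (stack(E, B)): towers=[A/C/B/E; D] holding=-
step 3 (pickup(D)): towers=[A/C/B/E] holding=D
step 4 (putdown(D)): towers=[A/C/B/E; D] holding=-
step 5 (unstack(E, B)): towers=[A/C/B; D] holding=E
step 6 (putdown(E)): towers=[A/C/B; D; E] holding=-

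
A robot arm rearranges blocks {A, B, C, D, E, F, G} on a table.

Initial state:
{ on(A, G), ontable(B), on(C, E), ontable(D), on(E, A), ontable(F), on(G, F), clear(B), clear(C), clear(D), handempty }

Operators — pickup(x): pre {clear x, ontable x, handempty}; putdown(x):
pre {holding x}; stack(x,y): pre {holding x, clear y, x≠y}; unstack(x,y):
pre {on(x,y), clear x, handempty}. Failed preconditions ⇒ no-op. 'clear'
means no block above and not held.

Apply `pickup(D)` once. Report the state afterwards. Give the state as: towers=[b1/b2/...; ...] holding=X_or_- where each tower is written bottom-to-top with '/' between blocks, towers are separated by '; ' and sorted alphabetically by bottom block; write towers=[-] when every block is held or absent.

before: towers=[B; D; F/G/A/E/C] holding=-
pre[pickup(D)]: clear(D) ok, ontable(D) ok, handempty ok
all met → apply pickup(D)
after:  towers=[B; F/G/A/E/C] holding=D

towers=[B; F/G/A/E/C] holding=D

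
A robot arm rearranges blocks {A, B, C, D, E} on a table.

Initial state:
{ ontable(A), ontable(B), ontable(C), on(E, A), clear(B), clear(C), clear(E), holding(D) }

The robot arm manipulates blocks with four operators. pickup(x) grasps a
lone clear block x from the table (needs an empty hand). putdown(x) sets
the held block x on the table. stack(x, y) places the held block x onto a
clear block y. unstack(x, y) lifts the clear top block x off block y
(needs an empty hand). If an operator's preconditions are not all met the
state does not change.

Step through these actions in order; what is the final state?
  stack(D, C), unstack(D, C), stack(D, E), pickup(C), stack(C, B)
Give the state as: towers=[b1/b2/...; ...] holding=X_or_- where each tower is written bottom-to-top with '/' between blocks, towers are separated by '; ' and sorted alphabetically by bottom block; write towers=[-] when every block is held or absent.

towers=[A/E/D; B/C] holding=-

step 1 (stack(D, C)): towers=[A/E; B; C/D] holding=-
step 2 (unstack(D, C)): towers=[A/E; B; C] holding=D
step 3 (stack(D, E)): towers=[A/E/D; B; C] holding=-
step 4 (pickup(C)): towers=[A/E/D; B] holding=C
step 5 (stack(C, B)): towers=[A/E/D; B/C] holding=-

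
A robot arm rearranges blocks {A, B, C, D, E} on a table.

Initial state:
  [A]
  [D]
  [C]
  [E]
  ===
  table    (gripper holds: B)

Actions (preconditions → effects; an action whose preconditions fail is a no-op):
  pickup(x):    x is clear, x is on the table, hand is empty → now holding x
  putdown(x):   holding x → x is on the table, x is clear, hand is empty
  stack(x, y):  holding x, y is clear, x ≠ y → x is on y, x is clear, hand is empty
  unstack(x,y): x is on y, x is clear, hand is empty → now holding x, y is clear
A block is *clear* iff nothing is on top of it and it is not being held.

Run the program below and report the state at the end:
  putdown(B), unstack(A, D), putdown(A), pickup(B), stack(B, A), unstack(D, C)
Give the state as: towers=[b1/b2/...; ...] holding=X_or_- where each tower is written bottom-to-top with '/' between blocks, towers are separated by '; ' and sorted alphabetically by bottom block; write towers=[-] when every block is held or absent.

towers=[A/B; E/C] holding=D

step 1 (putdown(B)): towers=[B; E/C/D/A] holding=-
step 2 (unstack(A, D)): towers=[B; E/C/D] holding=A
step 3 (putdown(A)): towers=[A; B; E/C/D] holding=-
step 4 (pickup(B)): towers=[A; E/C/D] holding=B
step 5 (stack(B, A)): towers=[A/B; E/C/D] holding=-
step 6 (unstack(D, C)): towers=[A/B; E/C] holding=D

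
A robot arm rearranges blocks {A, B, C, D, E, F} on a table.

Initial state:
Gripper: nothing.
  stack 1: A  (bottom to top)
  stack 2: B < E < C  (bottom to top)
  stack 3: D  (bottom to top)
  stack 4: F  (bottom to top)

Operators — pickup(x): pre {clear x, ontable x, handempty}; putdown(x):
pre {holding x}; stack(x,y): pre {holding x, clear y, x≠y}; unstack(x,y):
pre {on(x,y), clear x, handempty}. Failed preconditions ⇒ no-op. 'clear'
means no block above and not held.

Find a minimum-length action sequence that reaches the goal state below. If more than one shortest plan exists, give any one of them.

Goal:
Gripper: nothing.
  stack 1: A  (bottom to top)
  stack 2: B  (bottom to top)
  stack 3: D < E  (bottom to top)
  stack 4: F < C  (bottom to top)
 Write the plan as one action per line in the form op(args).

unstack(C, E)
stack(C, F)
unstack(E, B)
stack(E, D)

step 1 (unstack(C, E)): towers=[A; B/E; D; F] holding=C
step 2 (stack(C, F)): towers=[A; B/E; D; F/C] holding=-
step 3 (unstack(E, B)): towers=[A; B; D; F/C] holding=E
step 4 (stack(E, D)): towers=[A; B; D/E; F/C] holding=-
goal check: towers=[A; B; D/E; F/C] holding=- — reached (length 4, optimal by BFS)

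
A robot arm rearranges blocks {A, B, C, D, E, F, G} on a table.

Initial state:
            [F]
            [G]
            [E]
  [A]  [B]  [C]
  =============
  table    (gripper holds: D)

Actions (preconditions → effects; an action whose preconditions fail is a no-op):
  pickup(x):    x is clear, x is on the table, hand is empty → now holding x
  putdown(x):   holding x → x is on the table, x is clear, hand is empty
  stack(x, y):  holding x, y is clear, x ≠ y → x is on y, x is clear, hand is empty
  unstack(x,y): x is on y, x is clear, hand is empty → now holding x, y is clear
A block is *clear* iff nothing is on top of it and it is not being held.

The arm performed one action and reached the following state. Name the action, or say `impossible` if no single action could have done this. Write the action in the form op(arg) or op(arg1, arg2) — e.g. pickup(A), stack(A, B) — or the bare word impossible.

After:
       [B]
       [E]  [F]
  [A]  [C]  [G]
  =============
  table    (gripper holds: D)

impossible

target: towers=[A; C/E/B; G/F] holding=D
        putdown(D) → towers=[A; B; C/E/G/F; D] holding=-
       stack(D, B) → towers=[A; B/D; C/E/G/F] holding=-
       stack(D, F) → towers=[A; B; C/E/G/F/D] holding=-
       stack(D, A) → towers=[A/D; B; C/E/G/F] holding=-
none of the 4 applicable actions match → impossible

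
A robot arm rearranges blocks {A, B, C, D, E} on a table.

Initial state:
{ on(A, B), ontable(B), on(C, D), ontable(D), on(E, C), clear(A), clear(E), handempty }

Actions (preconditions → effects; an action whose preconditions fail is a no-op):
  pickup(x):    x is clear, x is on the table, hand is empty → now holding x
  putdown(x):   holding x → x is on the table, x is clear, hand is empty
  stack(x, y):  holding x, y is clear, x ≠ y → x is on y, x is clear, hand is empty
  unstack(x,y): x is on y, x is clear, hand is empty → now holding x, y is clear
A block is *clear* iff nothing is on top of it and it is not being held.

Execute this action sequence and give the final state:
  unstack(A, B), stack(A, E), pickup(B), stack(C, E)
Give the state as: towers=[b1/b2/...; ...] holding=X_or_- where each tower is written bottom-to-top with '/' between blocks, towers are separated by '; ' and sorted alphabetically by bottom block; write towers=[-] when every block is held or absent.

step 1 (unstack(A, B)): towers=[B; D/C/E] holding=A
step 2 (stack(A, E)): towers=[B; D/C/E/A] holding=-
step 3 (pickup(B)): towers=[D/C/E/A] holding=B
step 4 (stack(C, E)) [no-op]: towers=[D/C/E/A] holding=B

towers=[D/C/E/A] holding=B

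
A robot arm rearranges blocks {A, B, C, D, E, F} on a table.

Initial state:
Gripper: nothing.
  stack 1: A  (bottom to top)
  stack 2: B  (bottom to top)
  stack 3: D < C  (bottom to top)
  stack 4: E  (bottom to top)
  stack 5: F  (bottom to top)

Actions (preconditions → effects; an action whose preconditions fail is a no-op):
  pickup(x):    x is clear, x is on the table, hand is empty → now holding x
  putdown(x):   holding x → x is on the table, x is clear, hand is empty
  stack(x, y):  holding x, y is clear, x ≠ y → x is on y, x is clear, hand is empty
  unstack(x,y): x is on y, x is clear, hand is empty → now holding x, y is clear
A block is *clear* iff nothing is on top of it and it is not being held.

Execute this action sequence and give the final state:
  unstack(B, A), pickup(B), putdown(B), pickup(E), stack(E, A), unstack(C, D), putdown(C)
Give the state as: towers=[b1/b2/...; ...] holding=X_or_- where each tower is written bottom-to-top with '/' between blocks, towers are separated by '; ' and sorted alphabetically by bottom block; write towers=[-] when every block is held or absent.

step 1 (unstack(B, A)) [no-op]: towers=[A; B; D/C; E; F] holding=-
step 2 (pickup(B)): towers=[A; D/C; E; F] holding=B
step 3 (putdown(B)): towers=[A; B; D/C; E; F] holding=-
step 4 (pickup(E)): towers=[A; B; D/C; F] holding=E
step 5 (stack(E, A)): towers=[A/E; B; D/C; F] holding=-
step 6 (unstack(C, D)): towers=[A/E; B; D; F] holding=C
step 7 (putdown(C)): towers=[A/E; B; C; D; F] holding=-

towers=[A/E; B; C; D; F] holding=-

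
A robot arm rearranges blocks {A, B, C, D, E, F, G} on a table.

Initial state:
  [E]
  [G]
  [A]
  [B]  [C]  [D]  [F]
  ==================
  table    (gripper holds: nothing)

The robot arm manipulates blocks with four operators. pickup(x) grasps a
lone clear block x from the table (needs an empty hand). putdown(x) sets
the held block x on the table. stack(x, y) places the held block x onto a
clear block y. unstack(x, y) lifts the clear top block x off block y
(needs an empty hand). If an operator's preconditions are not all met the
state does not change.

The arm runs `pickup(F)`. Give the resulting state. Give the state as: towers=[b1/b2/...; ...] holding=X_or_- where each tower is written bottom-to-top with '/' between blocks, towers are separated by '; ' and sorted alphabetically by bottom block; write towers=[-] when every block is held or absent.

before: towers=[B/A/G/E; C; D; F] holding=-
pre[pickup(F)]: clear(F) ✓, ontable(F) ✓, handempty ✓
all met → apply pickup(F)
after:  towers=[B/A/G/E; C; D] holding=F

towers=[B/A/G/E; C; D] holding=F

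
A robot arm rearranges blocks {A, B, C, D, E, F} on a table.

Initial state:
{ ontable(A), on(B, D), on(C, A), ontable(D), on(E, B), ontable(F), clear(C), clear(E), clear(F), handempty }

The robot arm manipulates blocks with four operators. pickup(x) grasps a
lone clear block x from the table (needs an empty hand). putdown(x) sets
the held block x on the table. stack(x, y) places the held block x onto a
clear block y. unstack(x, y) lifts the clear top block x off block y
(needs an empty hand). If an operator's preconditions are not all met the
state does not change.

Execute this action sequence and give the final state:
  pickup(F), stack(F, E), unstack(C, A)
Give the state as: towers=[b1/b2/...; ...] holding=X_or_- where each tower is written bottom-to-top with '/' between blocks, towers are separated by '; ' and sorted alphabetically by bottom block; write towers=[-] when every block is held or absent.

step 1 (pickup(F)): towers=[A/C; D/B/E] holding=F
step 2 (stack(F, E)): towers=[A/C; D/B/E/F] holding=-
step 3 (unstack(C, A)): towers=[A; D/B/E/F] holding=C

towers=[A; D/B/E/F] holding=C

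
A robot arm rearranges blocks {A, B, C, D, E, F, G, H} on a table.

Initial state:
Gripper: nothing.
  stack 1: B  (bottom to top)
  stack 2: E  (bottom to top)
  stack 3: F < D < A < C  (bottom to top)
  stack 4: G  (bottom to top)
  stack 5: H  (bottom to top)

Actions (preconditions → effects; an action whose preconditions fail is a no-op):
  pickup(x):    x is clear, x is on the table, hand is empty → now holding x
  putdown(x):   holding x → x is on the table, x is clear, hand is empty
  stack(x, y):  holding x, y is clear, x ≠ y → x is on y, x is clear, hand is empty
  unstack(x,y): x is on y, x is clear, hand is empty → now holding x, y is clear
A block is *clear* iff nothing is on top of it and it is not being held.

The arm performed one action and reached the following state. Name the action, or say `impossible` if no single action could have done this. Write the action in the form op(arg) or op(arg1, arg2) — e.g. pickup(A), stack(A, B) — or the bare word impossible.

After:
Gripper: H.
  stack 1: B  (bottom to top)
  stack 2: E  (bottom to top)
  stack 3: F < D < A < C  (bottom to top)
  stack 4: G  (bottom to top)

target: towers=[B; E; F/D/A/C; G] holding=H
         pickup(G) → towers=[B; E; F/D/A/C; H] holding=G
         pickup(E) → towers=[B; F/D/A/C; G; H] holding=E
         pickup(H) → towers=[B; E; F/D/A/C; G] holding=H  ← match
         pickup(B) → towers=[E; F/D/A/C; G; H] holding=B
     unstack(C, A) → towers=[B; E; F/D/A; G; H] holding=C

pickup(H)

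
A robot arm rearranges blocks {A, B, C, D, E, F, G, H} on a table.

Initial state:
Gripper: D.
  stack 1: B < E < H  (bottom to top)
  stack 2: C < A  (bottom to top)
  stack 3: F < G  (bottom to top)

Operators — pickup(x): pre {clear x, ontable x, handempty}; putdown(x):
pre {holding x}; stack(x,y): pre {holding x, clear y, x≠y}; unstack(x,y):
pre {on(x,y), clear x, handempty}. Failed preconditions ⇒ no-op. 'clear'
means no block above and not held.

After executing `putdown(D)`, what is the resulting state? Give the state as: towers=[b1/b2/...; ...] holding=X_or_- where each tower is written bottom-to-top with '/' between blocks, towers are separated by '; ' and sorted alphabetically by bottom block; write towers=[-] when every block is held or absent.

before: towers=[B/E/H; C/A; F/G] holding=D
pre[putdown(D)]: holding(D) ✓
all met → apply putdown(D)
after:  towers=[B/E/H; C/A; D; F/G] holding=-

towers=[B/E/H; C/A; D; F/G] holding=-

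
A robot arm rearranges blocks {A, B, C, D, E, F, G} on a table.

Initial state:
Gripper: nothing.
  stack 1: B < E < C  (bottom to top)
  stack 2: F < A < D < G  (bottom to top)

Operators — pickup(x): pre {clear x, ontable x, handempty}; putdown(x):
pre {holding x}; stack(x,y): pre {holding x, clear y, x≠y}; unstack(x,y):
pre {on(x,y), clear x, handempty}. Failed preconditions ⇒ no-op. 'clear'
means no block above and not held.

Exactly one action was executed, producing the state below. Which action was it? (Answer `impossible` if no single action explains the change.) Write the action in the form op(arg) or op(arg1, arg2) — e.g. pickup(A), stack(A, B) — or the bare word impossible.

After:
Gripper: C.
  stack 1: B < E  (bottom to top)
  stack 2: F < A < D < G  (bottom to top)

unstack(C, E)

target: towers=[B/E; F/A/D/G] holding=C
     unstack(G, D) → towers=[B/E/C; F/A/D] holding=G
     unstack(C, E) → towers=[B/E; F/A/D/G] holding=C  ← match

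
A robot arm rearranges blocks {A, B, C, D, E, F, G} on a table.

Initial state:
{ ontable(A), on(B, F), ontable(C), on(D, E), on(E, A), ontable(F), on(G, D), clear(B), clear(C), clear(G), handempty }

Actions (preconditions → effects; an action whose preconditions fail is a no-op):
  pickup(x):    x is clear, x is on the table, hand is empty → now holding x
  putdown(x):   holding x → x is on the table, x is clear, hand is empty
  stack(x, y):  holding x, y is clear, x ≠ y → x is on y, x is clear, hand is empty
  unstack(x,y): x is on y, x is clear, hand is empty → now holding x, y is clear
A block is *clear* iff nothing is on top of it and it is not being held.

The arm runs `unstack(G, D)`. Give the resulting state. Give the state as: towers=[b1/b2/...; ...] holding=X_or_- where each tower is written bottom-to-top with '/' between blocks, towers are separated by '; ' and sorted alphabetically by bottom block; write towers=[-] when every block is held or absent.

before: towers=[A/E/D/G; C; F/B] holding=-
pre[unstack(G, D)]: on(G,D) ok, clear(G) ok, handempty ok
all met → apply unstack(G, D)
after:  towers=[A/E/D; C; F/B] holding=G

towers=[A/E/D; C; F/B] holding=G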